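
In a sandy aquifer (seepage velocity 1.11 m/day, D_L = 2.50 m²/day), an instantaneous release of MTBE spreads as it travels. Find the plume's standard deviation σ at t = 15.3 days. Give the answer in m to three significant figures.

8.75 m

Dispersive spreading gives a Gaussian with σ² = 2Dt; advection only shifts the center.
σ = √(2 × 2.50 × 15.3) = 8.75 m.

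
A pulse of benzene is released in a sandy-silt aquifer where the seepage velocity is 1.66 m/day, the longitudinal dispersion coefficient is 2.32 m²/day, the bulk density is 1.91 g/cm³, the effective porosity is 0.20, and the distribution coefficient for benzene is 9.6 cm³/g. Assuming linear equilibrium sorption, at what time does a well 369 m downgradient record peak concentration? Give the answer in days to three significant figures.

20500 days

Retardation factor R = 1 + ρ_b·K_d/n = 1 + 1.91 × 9.6/0.20 = 92.68.
Sorption retards both mechanisms: v_R = v/R = 0.01791 m/day, D_R = D/R = 0.02503 m²/day.
Peak time from v_R²t² + 2D_R t − x² = 0: t = (√(D_R² + v_R²x²) − D_R)/v_R².
√(D_R² + v_R²x²) = √(0.02503² + 0.01791² × 369²) = 6.609; v_R² = 0.0003208.
t = (6.609 − 0.02503)/0.0003208 = 20500 days.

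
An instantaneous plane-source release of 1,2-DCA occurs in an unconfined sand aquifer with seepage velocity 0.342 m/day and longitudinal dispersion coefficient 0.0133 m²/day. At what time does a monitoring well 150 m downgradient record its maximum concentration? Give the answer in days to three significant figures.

438 days

For the 1D instantaneous-source solution, setting ∂C/∂t = 0 at fixed x gives v²t² + 2Dt − x² = 0, so t = (√(D² + v²x²) − D)/v².
√(D² + v²x²) = √(0.0133² + 0.342² × 150²) = 51.30; v² = 0.116964.
t = (51.30 − 0.0133)/0.116964 = 438 days (vs. the pure-advection estimate x/v = 439 d).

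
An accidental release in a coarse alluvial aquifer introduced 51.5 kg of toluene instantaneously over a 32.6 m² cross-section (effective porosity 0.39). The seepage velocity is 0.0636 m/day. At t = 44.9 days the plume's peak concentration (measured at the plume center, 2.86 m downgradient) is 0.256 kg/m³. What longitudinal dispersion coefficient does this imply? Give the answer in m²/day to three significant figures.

0.444 m²/day

At the plume center C_max = M/(n_e·A·√(4πDt)), so D = M²/(4πt·(n_e·A·C_max)²).
n_e·A·C_max = 0.39 × 32.6 × 0.256 = 3.255 kg/m.
D = 51.5²/(4π × 44.9 × 3.255²) = 0.444 m²/day.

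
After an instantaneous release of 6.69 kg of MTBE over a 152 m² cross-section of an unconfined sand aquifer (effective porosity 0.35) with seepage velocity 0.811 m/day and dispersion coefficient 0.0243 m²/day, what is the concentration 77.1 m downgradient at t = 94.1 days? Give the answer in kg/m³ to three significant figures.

0.0219 kg/m³

For an instantaneous plane source, C(x,t) = M/(n_e·A·√(4πDt)) · exp(−(x−vt)²/(4Dt)), with n_e·A the pore (flow) area.
Plume center vt = 0.811 × 94.1 = 76.3151 m, so the well at 77.1 m is 0.7849 m downgradient of the peak.
√(4πDt) = 5.360 m, giving peak height M/(n_e·A·√(4πDt)) = 6.69/(0.35 × 152 × 5.360) = 0.02346 kg/m³.
(x−vt)²/(4Dt) = (0.7849)²/(4 × 0.0243 × 94.1) = 0.06736; exp(−0.06736) = 0.9349.
C = 0.02346 × 0.9349 = 0.0219 kg/m³.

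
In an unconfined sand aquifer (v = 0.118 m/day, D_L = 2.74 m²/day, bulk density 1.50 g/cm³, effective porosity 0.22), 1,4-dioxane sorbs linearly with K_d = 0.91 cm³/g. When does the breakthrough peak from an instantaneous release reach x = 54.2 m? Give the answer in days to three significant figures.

2180 days

Retardation factor R = 1 + ρ_b·K_d/n = 1 + 1.50 × 0.91/0.22 = 7.205.
Sorption retards both mechanisms: v_R = v/R = 0.01638 m/day, D_R = D/R = 0.3803 m²/day.
Peak time from v_R²t² + 2D_R t − x² = 0: t = (√(D_R² + v_R²x²) − D_R)/v_R².
√(D_R² + v_R²x²) = √(0.3803² + 0.01638² × 54.2²) = 0.9658; v_R² = 0.0002683.
t = (0.9658 − 0.3803)/0.0002683 = 2180 days.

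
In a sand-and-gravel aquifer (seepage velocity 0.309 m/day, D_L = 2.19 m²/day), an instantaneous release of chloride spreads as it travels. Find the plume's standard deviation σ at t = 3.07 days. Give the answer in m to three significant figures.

Dispersive spreading gives a Gaussian with σ² = 2Dt; advection only shifts the center.
σ = √(2 × 2.19 × 3.07) = 3.67 m.

3.67 m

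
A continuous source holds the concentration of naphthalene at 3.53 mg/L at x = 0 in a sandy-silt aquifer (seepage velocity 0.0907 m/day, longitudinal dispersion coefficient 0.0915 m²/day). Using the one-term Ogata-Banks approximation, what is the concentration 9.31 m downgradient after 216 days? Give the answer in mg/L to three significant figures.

For a continuous step input, C/C₀ ≈ ½·erfc((x−vt)/(2√(Dt))).
vt = 0.0907 × 216 = 19.5912 m and 2√(Dt) = 2√(0.0915 × 216) = 8.891 m.
Argument (x−vt)/(2√(Dt)) = (9.31 − 19.5912)/8.891 = -1.156; ½·erfc(-1.156) = 0.9490.
C = 3.53 × 0.9490 = 3.35 mg/L.

3.35 mg/L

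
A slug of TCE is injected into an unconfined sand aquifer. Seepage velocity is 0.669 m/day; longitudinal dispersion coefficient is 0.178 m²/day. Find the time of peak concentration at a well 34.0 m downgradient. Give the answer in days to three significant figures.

50.4 days

For the 1D instantaneous-source solution, setting ∂C/∂t = 0 at fixed x gives v²t² + 2Dt − x² = 0, so t = (√(D² + v²x²) − D)/v².
√(D² + v²x²) = √(0.178² + 0.669² × 34.0²) = 22.75; v² = 0.447561.
t = (22.75 − 0.178)/0.447561 = 50.4 days (vs. the pure-advection estimate x/v = 50.8 d).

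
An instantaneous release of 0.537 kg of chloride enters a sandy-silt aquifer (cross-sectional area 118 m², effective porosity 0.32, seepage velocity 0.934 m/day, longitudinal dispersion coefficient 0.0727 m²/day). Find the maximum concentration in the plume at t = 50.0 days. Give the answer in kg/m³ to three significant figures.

0.00210 kg/m³

The peak of an instantaneous 1D plume sits at x = vt; there the Gaussian factor is 1 and C_max = M/(n_e·A·√(4πDt)), where n_e·A is the pore area the mass is dissolved in.
√(4πDt) = √(4π × 0.0727 × 50.0) = 6.759 m, so C_max = 0.537/(0.32 × 118 × 6.759) = 0.00210 kg/m³.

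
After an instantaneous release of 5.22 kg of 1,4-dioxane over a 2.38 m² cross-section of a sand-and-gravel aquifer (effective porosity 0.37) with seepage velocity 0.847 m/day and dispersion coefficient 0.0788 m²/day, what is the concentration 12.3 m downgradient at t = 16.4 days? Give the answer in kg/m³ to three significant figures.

0.902 kg/m³

For an instantaneous plane source, C(x,t) = M/(n_e·A·√(4πDt)) · exp(−(x−vt)²/(4Dt)), with n_e·A the pore (flow) area.
Plume center vt = 0.847 × 16.4 = 13.8908 m, so the well at 12.3 m is 1.5908 m upgradient of the peak.
√(4πDt) = 4.030 m, giving peak height M/(n_e·A·√(4πDt)) = 5.22/(0.37 × 2.38 × 4.030) = 1.471 kg/m³.
(x−vt)²/(4Dt) = (-1.5908)²/(4 × 0.0788 × 16.4) = 0.4896; exp(−0.4896) = 0.6129.
C = 1.471 × 0.6129 = 0.902 kg/m³.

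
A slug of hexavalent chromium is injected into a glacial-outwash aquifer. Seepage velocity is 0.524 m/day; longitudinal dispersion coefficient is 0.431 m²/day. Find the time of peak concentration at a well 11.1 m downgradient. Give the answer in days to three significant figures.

For the 1D instantaneous-source solution, setting ∂C/∂t = 0 at fixed x gives v²t² + 2Dt − x² = 0, so t = (√(D² + v²x²) − D)/v².
√(D² + v²x²) = √(0.431² + 0.524² × 11.1²) = 5.832; v² = 0.274576.
t = (5.832 − 0.431)/0.274576 = 19.7 days (vs. the pure-advection estimate x/v = 21.2 d).

19.7 days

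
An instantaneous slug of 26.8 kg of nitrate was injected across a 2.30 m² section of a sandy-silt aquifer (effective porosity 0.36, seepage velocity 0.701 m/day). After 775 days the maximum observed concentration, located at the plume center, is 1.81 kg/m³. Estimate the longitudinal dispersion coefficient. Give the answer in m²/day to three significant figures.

At the plume center C_max = M/(n_e·A·√(4πDt)), so D = M²/(4πt·(n_e·A·C_max)²).
n_e·A·C_max = 0.36 × 2.30 × 1.81 = 1.499 kg/m.
D = 26.8²/(4π × 775 × 1.499²) = 0.0328 m²/day.

0.0328 m²/day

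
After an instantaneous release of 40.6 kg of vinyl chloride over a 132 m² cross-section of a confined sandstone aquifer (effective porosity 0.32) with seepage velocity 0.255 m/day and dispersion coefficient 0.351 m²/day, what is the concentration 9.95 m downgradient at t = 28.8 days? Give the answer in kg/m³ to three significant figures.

0.0721 kg/m³

For an instantaneous plane source, C(x,t) = M/(n_e·A·√(4πDt)) · exp(−(x−vt)²/(4Dt)), with n_e·A the pore (flow) area.
Plume center vt = 0.255 × 28.8 = 7.344 m, so the well at 9.95 m is 2.606 m downgradient of the peak.
√(4πDt) = 11.27 m, giving peak height M/(n_e·A·√(4πDt)) = 40.6/(0.32 × 132 × 11.27) = 0.08529 kg/m³.
(x−vt)²/(4Dt) = (2.606)²/(4 × 0.351 × 28.8) = 0.1680; exp(−0.1680) = 0.8454.
C = 0.08529 × 0.8454 = 0.0721 kg/m³.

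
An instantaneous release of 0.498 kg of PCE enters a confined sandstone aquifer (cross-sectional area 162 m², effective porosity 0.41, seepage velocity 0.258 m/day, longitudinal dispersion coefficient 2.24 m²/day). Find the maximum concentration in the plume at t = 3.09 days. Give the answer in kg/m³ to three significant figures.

The peak of an instantaneous 1D plume sits at x = vt; there the Gaussian factor is 1 and C_max = M/(n_e·A·√(4πDt)), where n_e·A is the pore area the mass is dissolved in.
√(4πDt) = √(4π × 2.24 × 3.09) = 9.326 m, so C_max = 0.498/(0.41 × 162 × 9.326) = 0.000804 kg/m³.

0.000804 kg/m³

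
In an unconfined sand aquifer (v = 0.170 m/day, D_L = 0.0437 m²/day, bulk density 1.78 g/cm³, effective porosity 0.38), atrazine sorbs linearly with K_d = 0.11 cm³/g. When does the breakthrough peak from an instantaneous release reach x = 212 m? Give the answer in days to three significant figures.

1890 days

Retardation factor R = 1 + ρ_b·K_d/n = 1 + 1.78 × 0.11/0.38 = 1.515.
Sorption retards both mechanisms: v_R = v/R = 0.1122 m/day, D_R = D/R = 0.02884 m²/day.
Peak time from v_R²t² + 2D_R t − x² = 0: t = (√(D_R² + v_R²x²) − D_R)/v_R².
√(D_R² + v_R²x²) = √(0.02884² + 0.1122² × 212²) = 23.79; v_R² = 0.01259.
t = (23.79 − 0.02884)/0.01259 = 1890 days.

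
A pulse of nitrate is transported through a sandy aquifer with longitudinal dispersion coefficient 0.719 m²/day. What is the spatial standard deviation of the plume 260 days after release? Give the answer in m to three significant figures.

19.3 m

Dispersive spreading gives a Gaussian with σ² = 2Dt; advection only shifts the center.
σ = √(2 × 0.719 × 260) = 19.3 m.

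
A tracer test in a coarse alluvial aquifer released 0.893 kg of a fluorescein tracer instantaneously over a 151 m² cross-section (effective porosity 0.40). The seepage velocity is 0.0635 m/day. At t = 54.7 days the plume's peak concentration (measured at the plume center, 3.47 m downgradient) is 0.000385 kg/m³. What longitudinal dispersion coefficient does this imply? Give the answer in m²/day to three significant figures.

2.15 m²/day

At the plume center C_max = M/(n_e·A·√(4πDt)), so D = M²/(4πt·(n_e·A·C_max)²).
n_e·A·C_max = 0.40 × 151 × 0.000385 = 0.02325 kg/m.
D = 0.893²/(4π × 54.7 × 0.02325²) = 2.15 m²/day.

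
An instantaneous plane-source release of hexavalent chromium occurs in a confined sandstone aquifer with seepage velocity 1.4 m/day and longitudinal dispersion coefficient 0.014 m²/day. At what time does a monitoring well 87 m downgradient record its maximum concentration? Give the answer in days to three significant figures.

For the 1D instantaneous-source solution, setting ∂C/∂t = 0 at fixed x gives v²t² + 2Dt − x² = 0, so t = (√(D² + v²x²) − D)/v².
√(D² + v²x²) = √(0.014² + 1.4² × 87²) = 121.8; v² = 1.96.
t = (121.8 − 0.014)/1.96 = 62.1 days (vs. the pure-advection estimate x/v = 62.1 d).

62.1 days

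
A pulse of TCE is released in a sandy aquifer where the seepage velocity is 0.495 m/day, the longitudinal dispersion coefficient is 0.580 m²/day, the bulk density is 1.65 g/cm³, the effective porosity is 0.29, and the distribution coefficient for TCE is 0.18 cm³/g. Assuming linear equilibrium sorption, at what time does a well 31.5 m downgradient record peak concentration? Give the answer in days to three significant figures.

124 days

Retardation factor R = 1 + ρ_b·K_d/n = 1 + 1.65 × 0.18/0.29 = 2.024.
Sorption retards both mechanisms: v_R = v/R = 0.2446 m/day, D_R = D/R = 0.2866 m²/day.
Peak time from v_R²t² + 2D_R t − x² = 0: t = (√(D_R² + v_R²x²) − D_R)/v_R².
√(D_R² + v_R²x²) = √(0.2866² + 0.2446² × 31.5²) = 7.710; v_R² = 0.05983.
t = (7.710 − 0.2866)/0.05983 = 124 days.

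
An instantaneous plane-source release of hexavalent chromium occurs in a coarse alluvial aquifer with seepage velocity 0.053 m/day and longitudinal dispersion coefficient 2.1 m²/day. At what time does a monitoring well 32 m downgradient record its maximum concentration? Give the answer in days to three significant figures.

213 days

For the 1D instantaneous-source solution, setting ∂C/∂t = 0 at fixed x gives v²t² + 2Dt − x² = 0, so t = (√(D² + v²x²) − D)/v².
√(D² + v²x²) = √(2.1² + 0.053² × 32²) = 2.699; v² = 0.002809.
t = (2.699 − 2.1)/0.002809 = 213 days (vs. the pure-advection estimate x/v = 604 d).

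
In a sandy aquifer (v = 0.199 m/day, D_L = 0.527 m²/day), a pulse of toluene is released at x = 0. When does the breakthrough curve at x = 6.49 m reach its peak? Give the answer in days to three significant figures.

For the 1D instantaneous-source solution, setting ∂C/∂t = 0 at fixed x gives v²t² + 2Dt − x² = 0, so t = (√(D² + v²x²) − D)/v².
√(D² + v²x²) = √(0.527² + 0.199² × 6.49²) = 1.395; v² = 0.039601.
t = (1.395 − 0.527)/0.039601 = 21.9 days (vs. the pure-advection estimate x/v = 32.6 d).

21.9 days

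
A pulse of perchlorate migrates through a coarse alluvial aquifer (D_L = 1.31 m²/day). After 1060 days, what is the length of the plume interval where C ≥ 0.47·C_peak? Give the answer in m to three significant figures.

130 m

The plume is Gaussian with σ = √(2Dt) = √(2 × 1.31 × 1060) = 52.70 m.
C/C_peak = exp(−Δx²/(2σ²)) = 0.47 ⇒ Δx = σ·√(−2 ln 0.47) = 52.70 × 1.229 = 64.77 m.
Width = 2Δx = 130 m.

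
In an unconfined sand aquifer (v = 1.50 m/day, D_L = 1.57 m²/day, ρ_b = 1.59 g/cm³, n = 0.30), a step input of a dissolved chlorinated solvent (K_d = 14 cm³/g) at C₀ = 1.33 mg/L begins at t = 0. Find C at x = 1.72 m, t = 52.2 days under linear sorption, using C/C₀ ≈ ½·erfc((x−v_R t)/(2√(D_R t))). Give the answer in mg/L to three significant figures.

Retardation factor R = 1 + ρ_b·K_d/n = 1 + 1.59 × 14/0.30 = 75.20.
Sorption retards both mechanisms: v_R = v/R = 0.01995 m/day, D_R = D/R = 0.02088 m²/day.
v_R·t = 0.01995 × 52.2 = 1.04139 m; 2√(D_R t) = 2.088 m; argument = (1.72 − 1.04139)/2.088 = 0.3250.
C = C₀ × ½·erfc(0.3250) = 1.33 × 0.3229 = 0.429 mg/L.

0.429 mg/L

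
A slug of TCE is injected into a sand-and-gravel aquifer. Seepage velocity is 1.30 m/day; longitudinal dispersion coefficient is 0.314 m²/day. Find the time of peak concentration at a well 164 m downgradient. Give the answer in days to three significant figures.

For the 1D instantaneous-source solution, setting ∂C/∂t = 0 at fixed x gives v²t² + 2Dt − x² = 0, so t = (√(D² + v²x²) − D)/v².
√(D² + v²x²) = √(0.314² + 1.30² × 164²) = 213.2; v² = 1.69.
t = (213.2 − 0.314)/1.69 = 126 days (vs. the pure-advection estimate x/v = 126 d).

126 days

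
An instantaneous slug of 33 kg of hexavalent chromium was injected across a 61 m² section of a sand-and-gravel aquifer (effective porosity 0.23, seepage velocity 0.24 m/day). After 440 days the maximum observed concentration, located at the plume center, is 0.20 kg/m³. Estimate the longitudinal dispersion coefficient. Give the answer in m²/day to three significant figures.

At the plume center C_max = M/(n_e·A·√(4πDt)), so D = M²/(4πt·(n_e·A·C_max)²).
n_e·A·C_max = 0.23 × 61 × 0.20 = 2.806 kg/m.
D = 33²/(4π × 440 × 2.806²) = 0.0250 m²/day.

0.0250 m²/day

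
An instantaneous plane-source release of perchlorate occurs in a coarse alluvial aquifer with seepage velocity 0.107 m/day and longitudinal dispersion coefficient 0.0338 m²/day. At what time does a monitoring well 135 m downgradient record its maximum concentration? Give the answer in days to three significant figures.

1260 days

For the 1D instantaneous-source solution, setting ∂C/∂t = 0 at fixed x gives v²t² + 2Dt − x² = 0, so t = (√(D² + v²x²) − D)/v².
√(D² + v²x²) = √(0.0338² + 0.107² × 135²) = 14.45; v² = 0.011449.
t = (14.45 − 0.0338)/0.011449 = 1260 days (vs. the pure-advection estimate x/v = 1260 d).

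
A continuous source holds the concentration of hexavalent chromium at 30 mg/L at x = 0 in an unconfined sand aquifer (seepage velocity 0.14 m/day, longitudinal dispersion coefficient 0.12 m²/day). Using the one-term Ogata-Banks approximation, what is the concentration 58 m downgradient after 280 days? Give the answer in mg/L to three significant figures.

0.327 mg/L

For a continuous step input, C/C₀ ≈ ½·erfc((x−vt)/(2√(Dt))).
vt = 0.14 × 280 = 39.2 m and 2√(Dt) = 2√(0.12 × 280) = 11.59 m.
Argument (x−vt)/(2√(Dt)) = (58 − 39.2)/11.59 = 1.622; ½·erfc(1.622) = 0.01090.
C = 30 × 0.01090 = 0.327 mg/L.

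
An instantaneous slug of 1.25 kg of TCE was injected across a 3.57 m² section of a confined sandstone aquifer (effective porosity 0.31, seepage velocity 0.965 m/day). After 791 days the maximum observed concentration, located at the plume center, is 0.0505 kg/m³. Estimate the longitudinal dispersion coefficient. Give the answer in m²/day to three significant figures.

0.0503 m²/day

At the plume center C_max = M/(n_e·A·√(4πDt)), so D = M²/(4πt·(n_e·A·C_max)²).
n_e·A·C_max = 0.31 × 3.57 × 0.0505 = 0.05589 kg/m.
D = 1.25²/(4π × 791 × 0.05589²) = 0.0503 m²/day.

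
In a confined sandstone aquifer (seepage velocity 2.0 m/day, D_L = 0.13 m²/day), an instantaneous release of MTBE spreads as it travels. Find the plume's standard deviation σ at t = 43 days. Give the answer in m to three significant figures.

Dispersive spreading gives a Gaussian with σ² = 2Dt; advection only shifts the center.
σ = √(2 × 0.13 × 43) = 3.34 m.

3.34 m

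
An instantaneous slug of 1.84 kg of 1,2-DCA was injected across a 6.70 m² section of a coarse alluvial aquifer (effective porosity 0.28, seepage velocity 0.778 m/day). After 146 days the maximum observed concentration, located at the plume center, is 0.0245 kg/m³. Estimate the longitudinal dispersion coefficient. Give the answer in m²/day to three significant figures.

At the plume center C_max = M/(n_e·A·√(4πDt)), so D = M²/(4πt·(n_e·A·C_max)²).
n_e·A·C_max = 0.28 × 6.70 × 0.0245 = 0.04596 kg/m.
D = 1.84²/(4π × 146 × 0.04596²) = 0.874 m²/day.

0.874 m²/day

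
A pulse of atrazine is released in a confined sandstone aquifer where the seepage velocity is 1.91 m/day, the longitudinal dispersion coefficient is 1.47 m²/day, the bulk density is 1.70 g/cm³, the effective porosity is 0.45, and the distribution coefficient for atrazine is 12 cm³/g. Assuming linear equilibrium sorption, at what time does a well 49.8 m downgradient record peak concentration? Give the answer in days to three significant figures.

Retardation factor R = 1 + ρ_b·K_d/n = 1 + 1.70 × 12/0.45 = 46.33.
Sorption retards both mechanisms: v_R = v/R = 0.04123 m/day, D_R = D/R = 0.03173 m²/day.
Peak time from v_R²t² + 2D_R t − x² = 0: t = (√(D_R² + v_R²x²) − D_R)/v_R².
√(D_R² + v_R²x²) = √(0.03173² + 0.04123² × 49.8²) = 2.053; v_R² = 0.001700.
t = (2.053 − 0.03173)/0.001700 = 1190 days.

1190 days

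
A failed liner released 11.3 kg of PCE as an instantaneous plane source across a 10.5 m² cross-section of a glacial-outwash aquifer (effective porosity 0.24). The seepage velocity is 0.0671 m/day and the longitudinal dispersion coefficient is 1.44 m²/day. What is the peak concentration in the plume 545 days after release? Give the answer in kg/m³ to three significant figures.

The peak of an instantaneous 1D plume sits at x = vt; there the Gaussian factor is 1 and C_max = M/(n_e·A·√(4πDt)), where n_e·A is the pore area the mass is dissolved in.
√(4πDt) = √(4π × 1.44 × 545) = 99.31 m, so C_max = 11.3/(0.24 × 10.5 × 99.31) = 0.0452 kg/m³.

0.0452 kg/m³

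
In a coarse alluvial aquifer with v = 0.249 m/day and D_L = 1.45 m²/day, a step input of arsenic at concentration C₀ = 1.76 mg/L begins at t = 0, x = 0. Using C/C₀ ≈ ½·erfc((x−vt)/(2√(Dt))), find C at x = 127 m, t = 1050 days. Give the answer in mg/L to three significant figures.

For a continuous step input, C/C₀ ≈ ½·erfc((x−vt)/(2√(Dt))).
vt = 0.249 × 1050 = 261.45 m and 2√(Dt) = 2√(1.45 × 1050) = 78.04 m.
Argument (x−vt)/(2√(Dt)) = (127 − 261.45)/78.04 = -1.723; ½·erfc(-1.723) = 0.9926.
C = 1.76 × 0.9926 = 1.75 mg/L.

1.75 mg/L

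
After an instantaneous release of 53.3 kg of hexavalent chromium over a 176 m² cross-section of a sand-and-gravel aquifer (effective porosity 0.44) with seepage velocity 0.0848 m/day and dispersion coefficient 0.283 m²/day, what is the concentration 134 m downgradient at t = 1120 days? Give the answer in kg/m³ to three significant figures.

0.00328 kg/m³

For an instantaneous plane source, C(x,t) = M/(n_e·A·√(4πDt)) · exp(−(x−vt)²/(4Dt)), with n_e·A the pore (flow) area.
Plume center vt = 0.0848 × 1120 = 94.976 m, so the well at 134 m is 39.024 m downgradient of the peak.
√(4πDt) = 63.11 m, giving peak height M/(n_e·A·√(4πDt)) = 53.3/(0.44 × 176 × 63.11) = 0.01091 kg/m³.
(x−vt)²/(4Dt) = (39.024)²/(4 × 0.283 × 1120) = 1.201; exp(−1.201) = 0.3009.
C = 0.01091 × 0.3009 = 0.00328 kg/m³.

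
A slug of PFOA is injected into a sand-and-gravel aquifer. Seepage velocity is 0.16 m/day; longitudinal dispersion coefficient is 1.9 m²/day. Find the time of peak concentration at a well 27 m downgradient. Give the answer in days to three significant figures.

For the 1D instantaneous-source solution, setting ∂C/∂t = 0 at fixed x gives v²t² + 2Dt − x² = 0, so t = (√(D² + v²x²) − D)/v².
√(D² + v²x²) = √(1.9² + 0.16² × 27²) = 4.719; v² = 0.0256.
t = (4.719 − 1.9)/0.0256 = 110 days (vs. the pure-advection estimate x/v = 169 d).

110 days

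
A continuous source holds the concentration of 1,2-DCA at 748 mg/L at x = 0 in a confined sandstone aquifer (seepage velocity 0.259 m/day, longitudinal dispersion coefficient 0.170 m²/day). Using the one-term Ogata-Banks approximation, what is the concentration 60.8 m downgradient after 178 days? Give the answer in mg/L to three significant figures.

22.0 mg/L

For a continuous step input, C/C₀ ≈ ½·erfc((x−vt)/(2√(Dt))).
vt = 0.259 × 178 = 46.102 m and 2√(Dt) = 2√(0.170 × 178) = 11.00 m.
Argument (x−vt)/(2√(Dt)) = (60.8 − 46.102)/11.00 = 1.336; ½·erfc(1.336) = 0.02942.
C = 748 × 0.02942 = 22.0 mg/L.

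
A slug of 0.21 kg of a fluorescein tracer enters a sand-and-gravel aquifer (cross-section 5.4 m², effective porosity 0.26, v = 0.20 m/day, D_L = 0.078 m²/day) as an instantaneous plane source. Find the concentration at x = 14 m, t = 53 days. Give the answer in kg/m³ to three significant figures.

0.0103 kg/m³

For an instantaneous plane source, C(x,t) = M/(n_e·A·√(4πDt)) · exp(−(x−vt)²/(4Dt)), with n_e·A the pore (flow) area.
Plume center vt = 0.20 × 53 = 10.6 m, so the well at 14 m is 3.4 m downgradient of the peak.
√(4πDt) = 7.208 m, giving peak height M/(n_e·A·√(4πDt)) = 0.21/(0.26 × 5.4 × 7.208) = 0.02075 kg/m³.
(x−vt)²/(4Dt) = (3.4)²/(4 × 0.078 × 53) = 0.6991; exp(−0.6991) = 0.4970.
C = 0.02075 × 0.4970 = 0.0103 kg/m³.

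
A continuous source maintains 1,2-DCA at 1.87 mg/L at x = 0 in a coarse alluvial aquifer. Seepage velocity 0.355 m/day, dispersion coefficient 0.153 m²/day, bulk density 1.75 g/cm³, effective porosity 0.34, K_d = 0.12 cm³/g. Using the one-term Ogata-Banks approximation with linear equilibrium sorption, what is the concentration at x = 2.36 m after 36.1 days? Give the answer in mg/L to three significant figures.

1.84 mg/L

Retardation factor R = 1 + ρ_b·K_d/n = 1 + 1.75 × 0.12/0.34 = 1.618.
Sorption retards both mechanisms: v_R = v/R = 0.2194 m/day, D_R = D/R = 0.09456 m²/day.
v_R·t = 0.2194 × 36.1 = 7.92034 m; 2√(D_R t) = 3.695 m; argument = (2.36 − 7.92034)/3.695 = -1.505.
C = C₀ × ½·erfc(-1.505) = 1.87 × 0.9833 = 1.84 mg/L.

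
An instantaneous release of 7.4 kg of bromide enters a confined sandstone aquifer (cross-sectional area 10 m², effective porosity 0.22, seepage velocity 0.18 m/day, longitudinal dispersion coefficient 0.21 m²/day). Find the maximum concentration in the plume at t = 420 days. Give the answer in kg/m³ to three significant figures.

The peak of an instantaneous 1D plume sits at x = vt; there the Gaussian factor is 1 and C_max = M/(n_e·A·√(4πDt)), where n_e·A is the pore area the mass is dissolved in.
√(4πDt) = √(4π × 0.21 × 420) = 33.29 m, so C_max = 7.4/(0.22 × 10 × 33.29) = 0.101 kg/m³.

0.101 kg/m³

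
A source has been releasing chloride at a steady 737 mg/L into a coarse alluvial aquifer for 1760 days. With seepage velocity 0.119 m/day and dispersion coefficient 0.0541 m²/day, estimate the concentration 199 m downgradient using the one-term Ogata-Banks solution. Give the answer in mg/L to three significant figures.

571 mg/L

For a continuous step input, C/C₀ ≈ ½·erfc((x−vt)/(2√(Dt))).
vt = 0.119 × 1760 = 209.44 m and 2√(Dt) = 2√(0.0541 × 1760) = 19.52 m.
Argument (x−vt)/(2√(Dt)) = (199 − 209.44)/19.52 = -0.5348; ½·erfc(-0.5348) = 0.7753.
C = 737 × 0.7753 = 571 mg/L.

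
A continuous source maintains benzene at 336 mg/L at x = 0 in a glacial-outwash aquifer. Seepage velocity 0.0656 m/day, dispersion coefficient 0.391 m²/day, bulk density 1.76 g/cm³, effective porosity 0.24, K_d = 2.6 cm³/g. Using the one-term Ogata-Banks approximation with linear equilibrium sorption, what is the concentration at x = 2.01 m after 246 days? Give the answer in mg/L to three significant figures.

Retardation factor R = 1 + ρ_b·K_d/n = 1 + 1.76 × 2.6/0.24 = 20.07.
Sorption retards both mechanisms: v_R = v/R = 0.003269 m/day, D_R = D/R = 0.01948 m²/day.
v_R·t = 0.003269 × 246 = 0.804174 m; 2√(D_R t) = 4.378 m; argument = (2.01 − 0.804174)/4.378 = 0.2754.
C = C₀ × ½·erfc(0.2754) = 336 × 0.3485 = 117 mg/L.

117 mg/L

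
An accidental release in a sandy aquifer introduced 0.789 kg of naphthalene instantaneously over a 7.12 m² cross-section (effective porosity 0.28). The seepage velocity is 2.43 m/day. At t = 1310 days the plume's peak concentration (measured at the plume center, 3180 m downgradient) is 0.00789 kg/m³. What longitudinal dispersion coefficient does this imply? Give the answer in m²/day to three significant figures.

At the plume center C_max = M/(n_e·A·√(4πDt)), so D = M²/(4πt·(n_e·A·C_max)²).
n_e·A·C_max = 0.28 × 7.12 × 0.00789 = 0.01573 kg/m.
D = 0.789²/(4π × 1310 × 0.01573²) = 0.153 m²/day.

0.153 m²/day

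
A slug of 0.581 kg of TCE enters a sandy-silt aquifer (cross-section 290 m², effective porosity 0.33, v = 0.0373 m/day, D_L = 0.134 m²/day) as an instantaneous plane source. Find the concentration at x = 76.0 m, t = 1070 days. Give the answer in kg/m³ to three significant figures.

1.48e-05 kg/m³

For an instantaneous plane source, C(x,t) = M/(n_e·A·√(4πDt)) · exp(−(x−vt)²/(4Dt)), with n_e·A the pore (flow) area.
Plume center vt = 0.0373 × 1070 = 39.911 m, so the well at 76.0 m is 36.089 m downgradient of the peak.
√(4πDt) = 42.45 m, giving peak height M/(n_e·A·√(4πDt)) = 0.581/(0.33 × 290 × 42.45) = 0.0001430 kg/m³.
(x−vt)²/(4Dt) = (36.089)²/(4 × 0.134 × 1070) = 2.271; exp(−2.271) = 0.1032.
C = 0.0001430 × 0.1032 = 1.48e-05 kg/m³.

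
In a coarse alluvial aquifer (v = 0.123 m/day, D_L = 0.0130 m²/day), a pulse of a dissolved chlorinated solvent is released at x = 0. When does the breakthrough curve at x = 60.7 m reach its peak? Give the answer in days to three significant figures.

493 days

For the 1D instantaneous-source solution, setting ∂C/∂t = 0 at fixed x gives v²t² + 2Dt − x² = 0, so t = (√(D² + v²x²) − D)/v².
√(D² + v²x²) = √(0.0130² + 0.123² × 60.7²) = 7.466; v² = 0.015129.
t = (7.466 − 0.0130)/0.015129 = 493 days (vs. the pure-advection estimate x/v = 493 d).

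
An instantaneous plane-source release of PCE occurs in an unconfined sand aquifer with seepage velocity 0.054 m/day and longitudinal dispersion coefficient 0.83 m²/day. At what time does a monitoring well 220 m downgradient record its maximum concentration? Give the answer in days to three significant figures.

3800 days

For the 1D instantaneous-source solution, setting ∂C/∂t = 0 at fixed x gives v²t² + 2Dt − x² = 0, so t = (√(D² + v²x²) − D)/v².
√(D² + v²x²) = √(0.83² + 0.054² × 220²) = 11.91; v² = 0.002916.
t = (11.91 − 0.83)/0.002916 = 3800 days (vs. the pure-advection estimate x/v = 4070 d).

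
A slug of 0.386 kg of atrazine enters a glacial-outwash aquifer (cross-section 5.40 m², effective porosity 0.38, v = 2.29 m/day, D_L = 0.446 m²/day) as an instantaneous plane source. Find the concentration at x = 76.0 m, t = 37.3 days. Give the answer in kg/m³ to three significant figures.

0.00343 kg/m³

For an instantaneous plane source, C(x,t) = M/(n_e·A·√(4πDt)) · exp(−(x−vt)²/(4Dt)), with n_e·A the pore (flow) area.
Plume center vt = 2.29 × 37.3 = 85.417 m, so the well at 76.0 m is 9.417 m upgradient of the peak.
√(4πDt) = 14.46 m, giving peak height M/(n_e·A·√(4πDt)) = 0.386/(0.38 × 5.40 × 14.46) = 0.01301 kg/m³.
(x−vt)²/(4Dt) = (-9.417)²/(4 × 0.446 × 37.3) = 1.333; exp(−1.333) = 0.2637.
C = 0.01301 × 0.2637 = 0.00343 kg/m³.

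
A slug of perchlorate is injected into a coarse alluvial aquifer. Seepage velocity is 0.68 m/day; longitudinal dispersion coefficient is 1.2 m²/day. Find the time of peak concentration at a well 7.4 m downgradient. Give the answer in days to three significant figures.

For the 1D instantaneous-source solution, setting ∂C/∂t = 0 at fixed x gives v²t² + 2Dt − x² = 0, so t = (√(D² + v²x²) − D)/v².
√(D² + v²x²) = √(1.2² + 0.68² × 7.4²) = 5.173; v² = 0.4624.
t = (5.173 − 1.2)/0.4624 = 8.59 days (vs. the pure-advection estimate x/v = 10.9 d).

8.59 days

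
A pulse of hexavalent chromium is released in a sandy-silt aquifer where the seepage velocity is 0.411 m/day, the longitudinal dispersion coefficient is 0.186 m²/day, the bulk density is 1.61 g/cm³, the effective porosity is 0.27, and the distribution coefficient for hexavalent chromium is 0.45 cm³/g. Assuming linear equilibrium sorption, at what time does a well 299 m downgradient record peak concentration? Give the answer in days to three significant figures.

Retardation factor R = 1 + ρ_b·K_d/n = 1 + 1.61 × 0.45/0.27 = 3.683.
Sorption retards both mechanisms: v_R = v/R = 0.1116 m/day, D_R = D/R = 0.05050 m²/day.
Peak time from v_R²t² + 2D_R t − x² = 0: t = (√(D_R² + v_R²x²) − D_R)/v_R².
√(D_R² + v_R²x²) = √(0.05050² + 0.1116² × 299²) = 33.37; v_R² = 0.01245.
t = (33.37 − 0.05050)/0.01245 = 2680 days.

2680 days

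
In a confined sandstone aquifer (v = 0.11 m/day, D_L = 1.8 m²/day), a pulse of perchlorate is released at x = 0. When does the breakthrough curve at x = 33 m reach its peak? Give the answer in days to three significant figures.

For the 1D instantaneous-source solution, setting ∂C/∂t = 0 at fixed x gives v²t² + 2Dt − x² = 0, so t = (√(D² + v²x²) − D)/v².
√(D² + v²x²) = √(1.8² + 0.11² × 33²) = 4.052; v² = 0.0121.
t = (4.052 − 1.8)/0.0121 = 186 days (vs. the pure-advection estimate x/v = 300 d).

186 days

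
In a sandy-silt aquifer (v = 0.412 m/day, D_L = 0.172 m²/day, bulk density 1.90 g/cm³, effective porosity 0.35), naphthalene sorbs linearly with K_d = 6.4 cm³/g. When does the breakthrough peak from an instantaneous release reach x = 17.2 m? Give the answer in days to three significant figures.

1460 days

Retardation factor R = 1 + ρ_b·K_d/n = 1 + 1.90 × 6.4/0.35 = 35.74.
Sorption retards both mechanisms: v_R = v/R = 0.01153 m/day, D_R = D/R = 0.004813 m²/day.
Peak time from v_R²t² + 2D_R t − x² = 0: t = (√(D_R² + v_R²x²) − D_R)/v_R².
√(D_R² + v_R²x²) = √(0.004813² + 0.01153² × 17.2²) = 0.1984; v_R² = 0.0001329.
t = (0.1984 − 0.004813)/0.0001329 = 1460 days.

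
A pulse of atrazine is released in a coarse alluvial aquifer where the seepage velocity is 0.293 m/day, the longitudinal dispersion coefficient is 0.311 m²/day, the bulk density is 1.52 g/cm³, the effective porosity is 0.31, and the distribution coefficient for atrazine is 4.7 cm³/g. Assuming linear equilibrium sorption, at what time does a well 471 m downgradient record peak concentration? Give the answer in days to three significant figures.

38600 days

Retardation factor R = 1 + ρ_b·K_d/n = 1 + 1.52 × 4.7/0.31 = 24.05.
Sorption retards both mechanisms: v_R = v/R = 0.01218 m/day, D_R = D/R = 0.01293 m²/day.
Peak time from v_R²t² + 2D_R t − x² = 0: t = (√(D_R² + v_R²x²) − D_R)/v_R².
√(D_R² + v_R²x²) = √(0.01293² + 0.01218² × 471²) = 5.737; v_R² = 0.0001484.
t = (5.737 − 0.01293)/0.0001484 = 38600 days.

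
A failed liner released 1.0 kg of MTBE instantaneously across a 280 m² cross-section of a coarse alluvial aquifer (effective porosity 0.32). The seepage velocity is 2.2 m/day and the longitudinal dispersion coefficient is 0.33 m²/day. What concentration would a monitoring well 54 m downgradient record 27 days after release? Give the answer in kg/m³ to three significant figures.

For an instantaneous plane source, C(x,t) = M/(n_e·A·√(4πDt)) · exp(−(x−vt)²/(4Dt)), with n_e·A the pore (flow) area.
Plume center vt = 2.2 × 27 = 59.4 m, so the well at 54 m is 5.4 m upgradient of the peak.
√(4πDt) = 10.58 m, giving peak height M/(n_e·A·√(4πDt)) = 1.0/(0.32 × 280 × 10.58) = 0.001055 kg/m³.
(x−vt)²/(4Dt) = (-5.4)²/(4 × 0.33 × 27) = 0.8182; exp(−0.8182) = 0.4412.
C = 0.001055 × 0.4412 = 0.000465 kg/m³.

0.000465 kg/m³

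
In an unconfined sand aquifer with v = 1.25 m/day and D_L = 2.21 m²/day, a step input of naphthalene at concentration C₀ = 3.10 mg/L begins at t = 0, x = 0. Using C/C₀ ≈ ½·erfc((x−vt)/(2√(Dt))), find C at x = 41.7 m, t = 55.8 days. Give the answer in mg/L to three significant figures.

For a continuous step input, C/C₀ ≈ ½·erfc((x−vt)/(2√(Dt))).
vt = 1.25 × 55.8 = 69.75 m and 2√(Dt) = 2√(2.21 × 55.8) = 22.21 m.
Argument (x−vt)/(2√(Dt)) = (41.7 − 69.75)/22.21 = -1.263; ½·erfc(-1.263) = 0.9630.
C = 3.10 × 0.9630 = 2.99 mg/L.

2.99 mg/L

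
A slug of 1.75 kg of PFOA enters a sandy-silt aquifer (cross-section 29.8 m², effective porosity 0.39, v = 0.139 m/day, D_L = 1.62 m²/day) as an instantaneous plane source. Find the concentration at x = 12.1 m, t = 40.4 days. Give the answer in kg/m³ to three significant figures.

0.00447 kg/m³

For an instantaneous plane source, C(x,t) = M/(n_e·A·√(4πDt)) · exp(−(x−vt)²/(4Dt)), with n_e·A the pore (flow) area.
Plume center vt = 0.139 × 40.4 = 5.6156 m, so the well at 12.1 m is 6.4844 m downgradient of the peak.
√(4πDt) = 28.68 m, giving peak height M/(n_e·A·√(4πDt)) = 1.75/(0.39 × 29.8 × 28.68) = 0.005250 kg/m³.
(x−vt)²/(4Dt) = (6.4844)²/(4 × 1.62 × 40.4) = 0.1606; exp(−0.1606) = 0.8516.
C = 0.005250 × 0.8516 = 0.00447 kg/m³.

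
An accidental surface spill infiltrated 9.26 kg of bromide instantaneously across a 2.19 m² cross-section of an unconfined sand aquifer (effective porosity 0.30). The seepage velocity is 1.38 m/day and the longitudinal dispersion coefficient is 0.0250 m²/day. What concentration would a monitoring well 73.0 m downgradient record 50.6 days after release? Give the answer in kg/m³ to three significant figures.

0.484 kg/m³

For an instantaneous plane source, C(x,t) = M/(n_e·A·√(4πDt)) · exp(−(x−vt)²/(4Dt)), with n_e·A the pore (flow) area.
Plume center vt = 1.38 × 50.6 = 69.828 m, so the well at 73.0 m is 3.172 m downgradient of the peak.
√(4πDt) = 3.987 m, giving peak height M/(n_e·A·√(4πDt)) = 9.26/(0.30 × 2.19 × 3.987) = 3.535 kg/m³.
(x−vt)²/(4Dt) = (3.172)²/(4 × 0.0250 × 50.6) = 1.988; exp(−1.988) = 0.1370.
C = 3.535 × 0.1370 = 0.484 kg/m³.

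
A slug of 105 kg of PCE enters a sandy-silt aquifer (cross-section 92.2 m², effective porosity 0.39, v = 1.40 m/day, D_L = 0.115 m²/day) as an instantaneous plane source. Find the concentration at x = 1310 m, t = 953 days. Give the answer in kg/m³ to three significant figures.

For an instantaneous plane source, C(x,t) = M/(n_e·A·√(4πDt)) · exp(−(x−vt)²/(4Dt)), with n_e·A the pore (flow) area.
Plume center vt = 1.40 × 953 = 1334.2 m, so the well at 1310 m is 24.2 m upgradient of the peak.
√(4πDt) = 37.11 m, giving peak height M/(n_e·A·√(4πDt)) = 105/(0.39 × 92.2 × 37.11) = 0.07869 kg/m³.
(x−vt)²/(4Dt) = (-24.2)²/(4 × 0.115 × 953) = 1.336; exp(−1.336) = 0.2629.
C = 0.07869 × 0.2629 = 0.0207 kg/m³.

0.0207 kg/m³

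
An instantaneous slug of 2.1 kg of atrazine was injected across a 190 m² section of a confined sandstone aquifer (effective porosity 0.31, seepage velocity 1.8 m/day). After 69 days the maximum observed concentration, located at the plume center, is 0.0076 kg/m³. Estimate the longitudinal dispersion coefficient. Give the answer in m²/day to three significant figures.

At the plume center C_max = M/(n_e·A·√(4πDt)), so D = M²/(4πt·(n_e·A·C_max)²).
n_e·A·C_max = 0.31 × 190 × 0.0076 = 0.4476 kg/m.
D = 2.1²/(4π × 69 × 0.4476²) = 0.0254 m²/day.

0.0254 m²/day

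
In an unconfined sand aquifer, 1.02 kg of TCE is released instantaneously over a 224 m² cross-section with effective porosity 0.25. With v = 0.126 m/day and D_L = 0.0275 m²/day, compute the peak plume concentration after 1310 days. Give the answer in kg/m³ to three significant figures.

The peak of an instantaneous 1D plume sits at x = vt; there the Gaussian factor is 1 and C_max = M/(n_e·A·√(4πDt)), where n_e·A is the pore area the mass is dissolved in.
√(4πDt) = √(4π × 0.0275 × 1310) = 21.28 m, so C_max = 1.02/(0.25 × 224 × 21.28) = 0.000856 kg/m³.

0.000856 kg/m³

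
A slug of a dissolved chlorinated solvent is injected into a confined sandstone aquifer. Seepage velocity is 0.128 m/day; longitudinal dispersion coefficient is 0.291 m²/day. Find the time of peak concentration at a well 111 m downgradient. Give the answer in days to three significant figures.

For the 1D instantaneous-source solution, setting ∂C/∂t = 0 at fixed x gives v²t² + 2Dt − x² = 0, so t = (√(D² + v²x²) − D)/v².
√(D² + v²x²) = √(0.291² + 0.128² × 111²) = 14.21; v² = 0.016384.
t = (14.21 − 0.291)/0.016384 = 850 days (vs. the pure-advection estimate x/v = 867 d).

850 days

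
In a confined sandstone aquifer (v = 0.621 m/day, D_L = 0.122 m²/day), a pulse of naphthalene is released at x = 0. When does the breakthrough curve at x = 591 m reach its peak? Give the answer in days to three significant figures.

For the 1D instantaneous-source solution, setting ∂C/∂t = 0 at fixed x gives v²t² + 2Dt − x² = 0, so t = (√(D² + v²x²) − D)/v².
√(D² + v²x²) = √(0.122² + 0.621² × 591²) = 367.0; v² = 0.385641.
t = (367.0 − 0.122)/0.385641 = 951 days (vs. the pure-advection estimate x/v = 952 d).

951 days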